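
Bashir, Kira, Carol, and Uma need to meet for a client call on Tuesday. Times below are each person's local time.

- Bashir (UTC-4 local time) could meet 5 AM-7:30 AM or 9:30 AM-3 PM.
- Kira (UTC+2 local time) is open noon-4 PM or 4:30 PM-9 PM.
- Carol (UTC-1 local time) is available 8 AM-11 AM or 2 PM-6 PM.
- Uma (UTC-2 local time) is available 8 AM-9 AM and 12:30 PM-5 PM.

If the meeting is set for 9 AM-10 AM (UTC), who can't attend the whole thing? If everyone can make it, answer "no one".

Kira, Uma

Bashir in UTC: 09:00-11:30, 13:30-19:00 (add 4h to convert from UTC-4).
Kira in UTC: 10:00-14:00, 14:30-19:00 (subtract 2h to convert from UTC+2).
Carol in UTC: 09:00-12:00, 15:00-19:00 (add 1h to convert from UTC-1).
Uma in UTC: 10:00-11:00, 14:30-19:00 (add 2h to convert from UTC-2).
Bashir: free for 09:00-10:00. Kira: not fully free for 09:00-10:00. Carol: free for 09:00-10:00. Uma: not fully free for 09:00-10:00.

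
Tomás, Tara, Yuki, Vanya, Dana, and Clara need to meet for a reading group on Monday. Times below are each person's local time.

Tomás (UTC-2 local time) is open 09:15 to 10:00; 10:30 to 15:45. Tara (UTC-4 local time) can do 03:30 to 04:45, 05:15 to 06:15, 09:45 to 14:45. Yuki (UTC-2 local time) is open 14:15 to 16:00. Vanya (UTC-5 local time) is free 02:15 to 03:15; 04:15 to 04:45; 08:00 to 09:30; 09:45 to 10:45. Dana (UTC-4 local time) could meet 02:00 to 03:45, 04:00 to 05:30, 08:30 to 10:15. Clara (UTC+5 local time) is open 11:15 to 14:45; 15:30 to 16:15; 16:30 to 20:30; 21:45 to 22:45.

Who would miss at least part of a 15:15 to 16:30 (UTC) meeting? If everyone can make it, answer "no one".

Tomás in UTC: 11:15-12:00, 12:30-17:45 (add 2h to convert from UTC-2).
Tara in UTC: 07:30-08:45, 09:15-10:15, 13:45-18:45 (add 4h to convert from UTC-4).
Yuki in UTC: 16:15-18:00 (add 2h to convert from UTC-2).
Vanya in UTC: 07:15-08:15, 09:15-09:45, 13:00-14:30, 14:45-15:45 (add 5h to convert from UTC-5).
Dana in UTC: 06:00-07:45, 08:00-09:30, 12:30-14:15 (add 4h to convert from UTC-4).
Clara in UTC: 06:15-09:45, 10:30-11:15, 11:30-15:30, 16:45-17:45 (subtract 5h to convert from UTC+5).
Tomás: free for 15:15-16:30. Tara: free for 15:15-16:30. Yuki: not fully free for 15:15-16:30. Vanya: not fully free for 15:15-16:30. Dana: not fully free for 15:15-16:30. Clara: not fully free for 15:15-16:30.

Clara, Dana, Vanya, Yuki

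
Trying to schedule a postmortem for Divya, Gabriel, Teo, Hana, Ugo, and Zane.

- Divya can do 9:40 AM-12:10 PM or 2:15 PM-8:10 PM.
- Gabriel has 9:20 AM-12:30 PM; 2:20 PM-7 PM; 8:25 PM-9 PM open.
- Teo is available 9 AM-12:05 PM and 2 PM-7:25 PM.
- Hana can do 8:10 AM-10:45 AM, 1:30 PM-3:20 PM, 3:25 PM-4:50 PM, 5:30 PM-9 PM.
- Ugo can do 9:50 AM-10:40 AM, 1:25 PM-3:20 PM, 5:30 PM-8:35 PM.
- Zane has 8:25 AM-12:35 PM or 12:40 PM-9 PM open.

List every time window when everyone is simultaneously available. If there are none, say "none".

Divya ∩ Gabriel: 09:40-12:10, 14:20-19:00.
Divya ∩ Gabriel ∩ Teo: 09:40-12:05, 14:20-19:00.
Divya ∩ Gabriel ∩ Teo ∩ Hana: 09:40-10:45, 14:20-15:20, 15:25-16:50, 17:30-19:00.
Divya ∩ Gabriel ∩ Teo ∩ Hana ∩ Ugo: 09:50-10:40, 14:20-15:20, 17:30-19:00.
Divya ∩ Gabriel ∩ Teo ∩ Hana ∩ Ugo ∩ Zane: 09:50-10:40, 14:20-15:20, 17:30-19:00.
So the common availability across everyone is 09:50-10:40, 14:20-15:20, 17:30-19:00.

09:50-10:40, 14:20-15:20, 17:30-19:00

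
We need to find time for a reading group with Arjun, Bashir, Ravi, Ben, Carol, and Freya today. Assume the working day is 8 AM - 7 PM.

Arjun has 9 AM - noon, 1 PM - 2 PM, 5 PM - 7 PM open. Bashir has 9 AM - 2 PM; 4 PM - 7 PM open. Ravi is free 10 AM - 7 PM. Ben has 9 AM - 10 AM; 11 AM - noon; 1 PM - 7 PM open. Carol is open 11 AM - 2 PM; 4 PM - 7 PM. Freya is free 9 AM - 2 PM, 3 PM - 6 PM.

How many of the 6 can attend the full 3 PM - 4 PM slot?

3

Ravi, Ben, and Freya can make the full 15:00-16:00 slot — that's 3.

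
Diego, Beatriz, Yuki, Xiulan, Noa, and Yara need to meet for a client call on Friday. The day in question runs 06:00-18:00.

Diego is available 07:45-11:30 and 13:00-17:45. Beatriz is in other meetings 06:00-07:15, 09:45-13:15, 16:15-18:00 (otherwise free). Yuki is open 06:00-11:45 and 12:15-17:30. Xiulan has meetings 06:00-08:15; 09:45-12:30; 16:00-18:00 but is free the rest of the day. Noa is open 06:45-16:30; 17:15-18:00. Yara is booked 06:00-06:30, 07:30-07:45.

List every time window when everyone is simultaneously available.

Diego free: 07:45-11:30, 13:00-17:45.
Beatriz free: 07:15-09:45, 13:15-16:15 (invert busy blocks within the working day).
Yuki free: 06:00-11:45, 12:15-17:30.
Xiulan free: 08:15-09:45, 12:30-16:00 (invert busy blocks within the working day).
Noa free: 06:45-16:30, 17:15-18:00.
Yara free: 06:30-07:30, 07:45-18:00 (invert busy blocks within the working day).
Diego ∩ Beatriz: 07:45-09:45, 13:15-16:15.
Diego ∩ Beatriz ∩ Yuki: 07:45-09:45, 13:15-16:15.
Diego ∩ Beatriz ∩ Yuki ∩ Xiulan: 08:15-09:45, 13:15-16:00.
Diego ∩ Beatriz ∩ Yuki ∩ Xiulan ∩ Noa: 08:15-09:45, 13:15-16:00.
Diego ∩ Beatriz ∩ Yuki ∩ Xiulan ∩ Noa ∩ Yara: 08:15-09:45, 13:15-16:00.
So the common availability across everyone is 08:15-09:45, 13:15-16:00.

08:15-09:45, 13:15-16:00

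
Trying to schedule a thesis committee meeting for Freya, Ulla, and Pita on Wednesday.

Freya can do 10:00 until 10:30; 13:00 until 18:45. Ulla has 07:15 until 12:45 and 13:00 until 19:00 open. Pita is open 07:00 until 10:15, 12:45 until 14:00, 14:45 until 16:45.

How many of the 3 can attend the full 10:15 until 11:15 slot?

1

Ulla can make the full 10:15-11:15 slot — that's 1.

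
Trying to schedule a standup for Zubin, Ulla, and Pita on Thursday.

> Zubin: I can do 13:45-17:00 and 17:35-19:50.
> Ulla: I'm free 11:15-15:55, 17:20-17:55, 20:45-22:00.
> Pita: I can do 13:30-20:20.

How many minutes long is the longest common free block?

Zubin ∩ Ulla: 13:45-15:55, 17:35-17:55.
Zubin ∩ Ulla ∩ Pita: 13:45-15:55, 17:35-17:55.
The longest is 13:45-15:55 at 130 minutes.

130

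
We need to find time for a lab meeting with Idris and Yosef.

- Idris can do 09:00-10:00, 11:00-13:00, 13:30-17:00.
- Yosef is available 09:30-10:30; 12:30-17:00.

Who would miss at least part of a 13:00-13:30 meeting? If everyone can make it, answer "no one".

Idris: not fully free for 13:00-13:30. Yosef: free for 13:00-13:30.

Idris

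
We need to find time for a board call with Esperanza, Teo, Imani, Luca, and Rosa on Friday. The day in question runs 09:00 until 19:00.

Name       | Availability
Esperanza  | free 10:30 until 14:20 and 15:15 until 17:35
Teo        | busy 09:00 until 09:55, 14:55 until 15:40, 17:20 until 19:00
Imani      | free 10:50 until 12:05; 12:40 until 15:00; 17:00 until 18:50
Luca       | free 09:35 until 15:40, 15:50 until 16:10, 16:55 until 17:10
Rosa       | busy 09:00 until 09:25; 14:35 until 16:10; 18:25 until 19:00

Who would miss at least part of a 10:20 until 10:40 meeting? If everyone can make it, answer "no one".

Esperanza, Imani

Esperanza free: 10:30-14:20, 15:15-17:35.
Teo free: 09:55-14:55, 15:40-17:20 (invert busy blocks within the working day).
Imani free: 10:50-12:05, 12:40-15:00, 17:00-18:50.
Luca free: 09:35-15:40, 15:50-16:10, 16:55-17:10.
Rosa free: 09:25-14:35, 16:10-18:25 (invert busy blocks within the working day).
Esperanza: not fully free for 10:20-10:40. Teo: free for 10:20-10:40. Imani: not fully free for 10:20-10:40. Luca: free for 10:20-10:40. Rosa: free for 10:20-10:40.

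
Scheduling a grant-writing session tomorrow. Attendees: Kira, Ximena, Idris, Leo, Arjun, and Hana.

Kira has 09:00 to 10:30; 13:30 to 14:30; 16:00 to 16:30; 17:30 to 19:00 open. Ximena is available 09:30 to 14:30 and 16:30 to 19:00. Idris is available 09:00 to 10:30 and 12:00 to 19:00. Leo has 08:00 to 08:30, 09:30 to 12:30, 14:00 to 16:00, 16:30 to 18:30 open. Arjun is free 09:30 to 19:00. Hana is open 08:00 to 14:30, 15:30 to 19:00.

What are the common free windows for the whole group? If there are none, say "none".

09:30-10:30, 14:00-14:30, 17:30-18:30

Kira ∩ Ximena: 09:30-10:30, 13:30-14:30, 17:30-19:00.
Kira ∩ Ximena ∩ Idris: 09:30-10:30, 13:30-14:30, 17:30-19:00.
Kira ∩ Ximena ∩ Idris ∩ Leo: 09:30-10:30, 14:00-14:30, 17:30-18:30.
Kira ∩ Ximena ∩ Idris ∩ Leo ∩ Arjun: 09:30-10:30, 14:00-14:30, 17:30-18:30.
Kira ∩ Ximena ∩ Idris ∩ Leo ∩ Arjun ∩ Hana: 09:30-10:30, 14:00-14:30, 17:30-18:30.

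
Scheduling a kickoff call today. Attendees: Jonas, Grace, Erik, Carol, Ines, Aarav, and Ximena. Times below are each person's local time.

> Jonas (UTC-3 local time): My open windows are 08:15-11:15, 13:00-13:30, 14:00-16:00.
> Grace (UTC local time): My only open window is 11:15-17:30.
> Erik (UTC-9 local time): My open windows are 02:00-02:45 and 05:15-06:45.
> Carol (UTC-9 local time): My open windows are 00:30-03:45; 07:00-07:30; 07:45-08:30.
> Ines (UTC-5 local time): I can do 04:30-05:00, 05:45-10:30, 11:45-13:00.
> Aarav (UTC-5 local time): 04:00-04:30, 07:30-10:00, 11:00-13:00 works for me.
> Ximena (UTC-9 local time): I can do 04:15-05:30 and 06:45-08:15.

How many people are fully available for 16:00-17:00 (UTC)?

3

Jonas in UTC: 11:15-14:15, 16:00-16:30, 17:00-19:00 (add 3h to convert from UTC-3).
Grace in UTC: 11:15-17:30.
Erik in UTC: 11:00-11:45, 14:15-15:45 (add 9h to convert from UTC-9).
Carol in UTC: 09:30-12:45, 16:00-16:30, 16:45-17:30 (add 9h to convert from UTC-9).
Ines in UTC: 09:30-10:00, 10:45-15:30, 16:45-18:00 (add 5h to convert from UTC-5).
Aarav in UTC: 09:00-09:30, 12:30-15:00, 16:00-18:00 (add 5h to convert from UTC-5).
Ximena in UTC: 13:15-14:30, 15:45-17:15 (add 9h to convert from UTC-9).
Grace, Aarav, and Ximena can make the full 16:00-17:00 slot — that's 3.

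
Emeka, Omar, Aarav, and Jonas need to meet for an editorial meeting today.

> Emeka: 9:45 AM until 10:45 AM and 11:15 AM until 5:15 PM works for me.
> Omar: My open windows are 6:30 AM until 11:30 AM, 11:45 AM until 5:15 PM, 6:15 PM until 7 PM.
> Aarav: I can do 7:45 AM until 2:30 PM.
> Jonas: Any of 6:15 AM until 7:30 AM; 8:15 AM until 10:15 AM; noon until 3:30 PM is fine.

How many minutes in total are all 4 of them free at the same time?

Emeka ∩ Omar: 09:45-10:45, 11:15-11:30, 11:45-17:15.
Emeka ∩ Omar ∩ Aarav: 09:45-10:45, 11:15-11:30, 11:45-14:30.
Emeka ∩ Omar ∩ Aarav ∩ Jonas: 09:45-10:15, 12:00-14:30.
So the common availability across everyone is 09:45-10:15, 12:00-14:30.
Summing the common windows: 30 + 150 = 180 minutes.

180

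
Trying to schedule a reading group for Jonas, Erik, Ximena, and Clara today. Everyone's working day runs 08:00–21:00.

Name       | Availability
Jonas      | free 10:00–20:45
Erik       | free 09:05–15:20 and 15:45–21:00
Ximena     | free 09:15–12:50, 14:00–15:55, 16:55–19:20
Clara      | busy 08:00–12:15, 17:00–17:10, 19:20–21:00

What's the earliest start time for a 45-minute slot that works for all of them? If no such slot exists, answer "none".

14:00

Jonas free: 10:00-20:45.
Erik free: 09:05-15:20, 15:45-21:00.
Ximena free: 09:15-12:50, 14:00-15:55, 16:55-19:20.
Clara free: 12:15-17:00, 17:10-19:20 (invert busy blocks within the working day).
Jonas ∩ Erik: 10:00-15:20, 15:45-20:45.
Jonas ∩ Erik ∩ Ximena: 10:00-12:50, 14:00-15:20, 15:45-15:55, 16:55-19:20.
Jonas ∩ Erik ∩ Ximena ∩ Clara: 12:15-12:50, 14:00-15:20, 15:45-15:55, 16:55-17:00, 17:10-19:20.
The first common window of at least 45 minutes is 14:00-15:20, so the earliest start is 14:00.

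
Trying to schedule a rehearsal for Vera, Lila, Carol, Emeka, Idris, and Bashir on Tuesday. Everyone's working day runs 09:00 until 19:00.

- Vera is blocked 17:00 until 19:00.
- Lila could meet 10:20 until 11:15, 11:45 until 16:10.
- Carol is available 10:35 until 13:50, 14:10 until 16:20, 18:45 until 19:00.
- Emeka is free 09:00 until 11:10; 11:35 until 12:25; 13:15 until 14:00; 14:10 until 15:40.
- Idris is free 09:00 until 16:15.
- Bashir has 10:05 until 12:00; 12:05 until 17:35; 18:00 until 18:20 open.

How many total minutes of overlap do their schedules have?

195

Vera free: 09:00-17:00 (invert busy blocks within the working day).
Lila free: 10:20-11:15, 11:45-16:10.
Carol free: 10:35-13:50, 14:10-16:20, 18:45-19:00.
Emeka free: 09:00-11:10, 11:35-12:25, 13:15-14:00, 14:10-15:40.
Idris free: 09:00-16:15.
Bashir free: 10:05-12:00, 12:05-17:35, 18:00-18:20.
Vera ∩ Lila: 10:20-11:15, 11:45-16:10.
Vera ∩ Lila ∩ Carol: 10:35-11:15, 11:45-13:50, 14:10-16:10.
Vera ∩ Lila ∩ Carol ∩ Emeka: 10:35-11:10, 11:45-12:25, 13:15-13:50, 14:10-15:40.
Vera ∩ Lila ∩ Carol ∩ Emeka ∩ Idris: 10:35-11:10, 11:45-12:25, 13:15-13:50, 14:10-15:40.
Vera ∩ Lila ∩ Carol ∩ Emeka ∩ Idris ∩ Bashir: 10:35-11:10, 11:45-12:00, 12:05-12:25, 13:15-13:50, 14:10-15:40.
Summing the common windows: 35 + 15 + 20 + 35 + 90 = 195 minutes.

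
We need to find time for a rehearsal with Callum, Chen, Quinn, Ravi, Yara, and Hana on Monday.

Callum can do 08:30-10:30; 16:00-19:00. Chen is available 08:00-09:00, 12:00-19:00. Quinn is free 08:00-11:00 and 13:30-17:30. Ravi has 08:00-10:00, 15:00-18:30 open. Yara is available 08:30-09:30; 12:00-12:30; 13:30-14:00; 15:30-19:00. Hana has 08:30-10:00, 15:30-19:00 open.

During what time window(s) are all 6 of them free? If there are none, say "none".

Callum ∩ Chen: 08:30-09:00, 16:00-19:00.
Callum ∩ Chen ∩ Quinn: 08:30-09:00, 16:00-17:30.
Callum ∩ Chen ∩ Quinn ∩ Ravi: 08:30-09:00, 16:00-17:30.
Callum ∩ Chen ∩ Quinn ∩ Ravi ∩ Yara: 08:30-09:00, 16:00-17:30.
Callum ∩ Chen ∩ Quinn ∩ Ravi ∩ Yara ∩ Hana: 08:30-09:00, 16:00-17:30.

08:30-09:00, 16:00-17:30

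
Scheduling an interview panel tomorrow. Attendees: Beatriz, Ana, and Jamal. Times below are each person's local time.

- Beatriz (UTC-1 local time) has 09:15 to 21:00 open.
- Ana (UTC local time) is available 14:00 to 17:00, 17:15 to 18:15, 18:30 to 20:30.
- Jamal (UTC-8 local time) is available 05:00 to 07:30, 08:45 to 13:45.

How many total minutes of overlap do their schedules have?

285

Beatriz in UTC: 10:15-22:00 (add 1h to convert from UTC-1).
Ana in UTC: 14:00-17:00, 17:15-18:15, 18:30-20:30.
Jamal in UTC: 13:00-15:30, 16:45-21:45 (add 8h to convert from UTC-8).
Beatriz ∩ Ana: 14:00-17:00, 17:15-18:15, 18:30-20:30.
Beatriz ∩ Ana ∩ Jamal: 14:00-15:30, 16:45-17:00, 17:15-18:15, 18:30-20:30.
So the common availability across everyone is 14:00-15:30, 16:45-17:00, 17:15-18:15, 18:30-20:30.
Summing the common windows: 90 + 15 + 60 + 120 = 285 minutes.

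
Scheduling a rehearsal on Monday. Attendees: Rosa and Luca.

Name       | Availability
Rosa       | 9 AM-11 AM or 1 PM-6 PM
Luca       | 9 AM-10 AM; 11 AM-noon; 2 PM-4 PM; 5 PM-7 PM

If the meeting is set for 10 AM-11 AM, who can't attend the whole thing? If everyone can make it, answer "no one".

Luca

Rosa: free for 10:00-11:00. Luca: not fully free for 10:00-11:00.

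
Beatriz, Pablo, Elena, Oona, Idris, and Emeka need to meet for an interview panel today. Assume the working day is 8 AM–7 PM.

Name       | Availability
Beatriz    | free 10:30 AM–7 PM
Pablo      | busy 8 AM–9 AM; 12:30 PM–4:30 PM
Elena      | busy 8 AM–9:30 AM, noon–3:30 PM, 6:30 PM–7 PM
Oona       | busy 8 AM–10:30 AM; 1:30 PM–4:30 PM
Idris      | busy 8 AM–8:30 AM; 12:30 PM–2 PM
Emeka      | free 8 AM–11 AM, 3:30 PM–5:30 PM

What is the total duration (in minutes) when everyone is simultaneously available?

90

Beatriz free: 10:30-19:00.
Pablo free: 09:00-12:30, 16:30-19:00 (invert busy blocks within the working day).
Elena free: 09:30-12:00, 15:30-18:30 (invert busy blocks within the working day).
Oona free: 10:30-13:30, 16:30-19:00 (invert busy blocks within the working day).
Idris free: 08:30-12:30, 14:00-19:00 (invert busy blocks within the working day).
Emeka free: 08:00-11:00, 15:30-17:30.
Beatriz ∩ Pablo: 10:30-12:30, 16:30-19:00.
Beatriz ∩ Pablo ∩ Elena: 10:30-12:00, 16:30-18:30.
Beatriz ∩ Pablo ∩ Elena ∩ Oona: 10:30-12:00, 16:30-18:30.
Beatriz ∩ Pablo ∩ Elena ∩ Oona ∩ Idris: 10:30-12:00, 16:30-18:30.
Beatriz ∩ Pablo ∩ Elena ∩ Oona ∩ Idris ∩ Emeka: 10:30-11:00, 16:30-17:30.
Summing the common windows: 30 + 60 = 90 minutes.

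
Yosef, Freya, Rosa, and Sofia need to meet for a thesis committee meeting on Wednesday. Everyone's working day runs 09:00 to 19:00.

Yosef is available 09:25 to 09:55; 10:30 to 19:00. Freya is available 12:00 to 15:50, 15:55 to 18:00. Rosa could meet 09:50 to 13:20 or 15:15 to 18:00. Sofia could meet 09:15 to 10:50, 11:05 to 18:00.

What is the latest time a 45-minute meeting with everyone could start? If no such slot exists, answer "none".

17:15

Yosef ∩ Freya: 12:00-15:50, 15:55-18:00.
Yosef ∩ Freya ∩ Rosa: 12:00-13:20, 15:15-15:50, 15:55-18:00.
Yosef ∩ Freya ∩ Rosa ∩ Sofia: 12:00-13:20, 15:15-15:50, 15:55-18:00.
Those are the intersection windows.
The last common window of at least 45 minutes is 15:55-18:00; a 45-minute meeting can start as late as 17:15 and still end by 18:00.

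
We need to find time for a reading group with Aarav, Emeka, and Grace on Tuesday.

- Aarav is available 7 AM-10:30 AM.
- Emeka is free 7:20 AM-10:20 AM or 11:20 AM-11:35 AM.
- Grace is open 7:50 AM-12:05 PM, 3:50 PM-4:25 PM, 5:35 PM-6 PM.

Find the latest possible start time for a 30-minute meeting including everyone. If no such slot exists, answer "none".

09:50

Aarav ∩ Emeka: 07:20-10:20.
Aarav ∩ Emeka ∩ Grace: 07:50-10:20.
The last common window of at least 30 minutes is 07:50-10:20; a 30-minute meeting can start as late as 09:50 and still end by 10:20.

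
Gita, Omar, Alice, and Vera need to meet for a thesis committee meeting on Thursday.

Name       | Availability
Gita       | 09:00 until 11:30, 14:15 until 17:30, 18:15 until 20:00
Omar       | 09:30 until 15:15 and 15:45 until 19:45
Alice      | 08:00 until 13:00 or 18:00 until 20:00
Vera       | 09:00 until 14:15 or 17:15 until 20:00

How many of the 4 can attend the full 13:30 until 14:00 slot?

Omar and Vera can make the full 13:30-14:00 slot — that's 2.

2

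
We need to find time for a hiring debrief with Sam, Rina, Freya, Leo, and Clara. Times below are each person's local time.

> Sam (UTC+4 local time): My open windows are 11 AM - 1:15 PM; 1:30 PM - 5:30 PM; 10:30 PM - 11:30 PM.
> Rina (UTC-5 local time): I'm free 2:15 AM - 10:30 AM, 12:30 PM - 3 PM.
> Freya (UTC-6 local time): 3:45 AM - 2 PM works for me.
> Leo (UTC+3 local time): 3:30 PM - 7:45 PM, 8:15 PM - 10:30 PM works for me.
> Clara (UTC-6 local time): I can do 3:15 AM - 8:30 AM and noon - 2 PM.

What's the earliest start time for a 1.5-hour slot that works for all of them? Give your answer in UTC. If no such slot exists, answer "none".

Sam in UTC: 07:00-09:15, 09:30-13:30, 18:30-19:30 (subtract 4h to convert from UTC+4).
Rina in UTC: 07:15-15:30, 17:30-20:00 (add 5h to convert from UTC-5).
Freya in UTC: 09:45-20:00 (add 6h to convert from UTC-6).
Leo in UTC: 12:30-16:45, 17:15-19:30 (subtract 3h to convert from UTC+3).
Clara in UTC: 09:15-14:30, 18:00-20:00 (add 6h to convert from UTC-6).
Sam ∩ Rina: 07:15-09:15, 09:30-13:30, 18:30-19:30.
Sam ∩ Rina ∩ Freya: 09:45-13:30, 18:30-19:30.
Sam ∩ Rina ∩ Freya ∩ Leo: 12:30-13:30, 18:30-19:30.
Sam ∩ Rina ∩ Freya ∩ Leo ∩ Clara: 12:30-13:30, 18:30-19:30.
No common window is at least 90 minutes long.

none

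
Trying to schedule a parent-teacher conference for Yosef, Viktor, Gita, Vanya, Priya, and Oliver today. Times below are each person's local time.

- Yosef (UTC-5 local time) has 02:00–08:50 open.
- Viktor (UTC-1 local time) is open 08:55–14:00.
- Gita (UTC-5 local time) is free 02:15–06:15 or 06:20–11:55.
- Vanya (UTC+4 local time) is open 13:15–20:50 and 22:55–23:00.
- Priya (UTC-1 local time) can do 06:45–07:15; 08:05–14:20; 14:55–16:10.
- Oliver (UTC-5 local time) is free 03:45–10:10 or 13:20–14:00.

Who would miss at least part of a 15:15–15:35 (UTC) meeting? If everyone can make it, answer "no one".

Yosef in UTC: 07:00-13:50 (add 5h to convert from UTC-5).
Viktor in UTC: 09:55-15:00 (add 1h to convert from UTC-1).
Gita in UTC: 07:15-11:15, 11:20-16:55 (add 5h to convert from UTC-5).
Vanya in UTC: 09:15-16:50, 18:55-19:00 (subtract 4h to convert from UTC+4).
Priya in UTC: 07:45-08:15, 09:05-15:20, 15:55-17:10 (add 1h to convert from UTC-1).
Oliver in UTC: 08:45-15:10, 18:20-19:00 (add 5h to convert from UTC-5).
Yosef: not fully free for 15:15-15:35. Viktor: not fully free for 15:15-15:35. Gita: free for 15:15-15:35. Vanya: free for 15:15-15:35. Priya: not fully free for 15:15-15:35. Oliver: not fully free for 15:15-15:35.

Oliver, Priya, Viktor, Yosef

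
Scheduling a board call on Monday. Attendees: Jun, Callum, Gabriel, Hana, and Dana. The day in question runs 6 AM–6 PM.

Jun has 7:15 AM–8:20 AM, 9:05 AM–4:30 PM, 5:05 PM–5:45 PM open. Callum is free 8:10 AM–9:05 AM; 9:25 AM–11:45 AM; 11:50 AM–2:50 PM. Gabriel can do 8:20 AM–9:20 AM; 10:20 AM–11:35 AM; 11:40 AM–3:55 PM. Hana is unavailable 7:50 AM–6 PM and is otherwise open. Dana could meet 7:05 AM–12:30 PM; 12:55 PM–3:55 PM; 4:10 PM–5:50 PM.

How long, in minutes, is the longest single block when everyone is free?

0

Jun free: 07:15-08:20, 09:05-16:30, 17:05-17:45.
Callum free: 08:10-09:05, 09:25-11:45, 11:50-14:50.
Gabriel free: 08:20-09:20, 10:20-11:35, 11:40-15:55.
Hana free: 06:00-07:50 (invert busy blocks within the working day).
Dana free: 07:05-12:30, 12:55-15:55, 16:10-17:50.
Jun ∩ Callum: 08:10-08:20, 09:25-11:45, 11:50-14:50.
Jun ∩ Callum ∩ Gabriel: 10:20-11:35, 11:40-11:45, 11:50-14:50.
Jun ∩ Callum ∩ Gabriel ∩ Hana: ∅.
Jun ∩ Callum ∩ Gabriel ∩ Hana ∩ Dana: ∅.
There is no time when everyone is free.
No common window exists, so the longest block is 0 minutes.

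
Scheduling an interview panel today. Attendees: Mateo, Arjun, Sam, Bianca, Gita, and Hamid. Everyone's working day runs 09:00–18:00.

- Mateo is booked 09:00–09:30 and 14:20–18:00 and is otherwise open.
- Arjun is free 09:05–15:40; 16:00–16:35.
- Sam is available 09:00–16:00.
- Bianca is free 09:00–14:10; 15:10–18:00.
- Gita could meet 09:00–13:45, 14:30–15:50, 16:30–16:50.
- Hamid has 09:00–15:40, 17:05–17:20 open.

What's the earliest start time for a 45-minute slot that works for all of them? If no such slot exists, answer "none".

09:30

Mateo free: 09:30-14:20 (invert busy blocks within the working day).
Arjun free: 09:05-15:40, 16:00-16:35.
Sam free: 09:00-16:00.
Bianca free: 09:00-14:10, 15:10-18:00.
Gita free: 09:00-13:45, 14:30-15:50, 16:30-16:50.
Hamid free: 09:00-15:40, 17:05-17:20.
Mateo ∩ Arjun: 09:30-14:20.
Mateo ∩ Arjun ∩ Sam: 09:30-14:20.
Mateo ∩ Arjun ∩ Sam ∩ Bianca: 09:30-14:10.
Mateo ∩ Arjun ∩ Sam ∩ Bianca ∩ Gita: 09:30-13:45.
Mateo ∩ Arjun ∩ Sam ∩ Bianca ∩ Gita ∩ Hamid: 09:30-13:45.
The first common window of at least 45 minutes is 09:30-13:45, so the earliest start is 09:30.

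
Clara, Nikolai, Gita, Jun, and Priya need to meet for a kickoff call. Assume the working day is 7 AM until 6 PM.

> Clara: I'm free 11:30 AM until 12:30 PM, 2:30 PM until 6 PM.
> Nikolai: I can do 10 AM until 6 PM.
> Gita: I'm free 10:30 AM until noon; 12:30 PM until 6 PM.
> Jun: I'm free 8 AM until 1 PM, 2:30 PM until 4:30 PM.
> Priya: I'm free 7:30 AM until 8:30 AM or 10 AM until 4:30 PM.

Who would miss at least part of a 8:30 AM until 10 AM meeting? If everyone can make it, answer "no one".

Clara, Gita, Nikolai, Priya

Clara: not fully free for 08:30-10:00. Nikolai: not fully free for 08:30-10:00. Gita: not fully free for 08:30-10:00. Jun: free for 08:30-10:00. Priya: not fully free for 08:30-10:00.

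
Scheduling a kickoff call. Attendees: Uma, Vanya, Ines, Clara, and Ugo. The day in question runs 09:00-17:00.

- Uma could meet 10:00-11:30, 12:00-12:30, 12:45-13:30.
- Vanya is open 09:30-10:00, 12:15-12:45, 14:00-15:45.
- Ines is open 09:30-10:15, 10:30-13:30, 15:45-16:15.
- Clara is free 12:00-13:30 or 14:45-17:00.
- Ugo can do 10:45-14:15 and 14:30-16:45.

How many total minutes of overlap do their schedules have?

Uma ∩ Vanya: 12:15-12:30.
Uma ∩ Vanya ∩ Ines: 12:15-12:30.
Uma ∩ Vanya ∩ Ines ∩ Clara: 12:15-12:30.
Uma ∩ Vanya ∩ Ines ∩ Clara ∩ Ugo: 12:15-12:30.
That's a single block of 15 minutes.

15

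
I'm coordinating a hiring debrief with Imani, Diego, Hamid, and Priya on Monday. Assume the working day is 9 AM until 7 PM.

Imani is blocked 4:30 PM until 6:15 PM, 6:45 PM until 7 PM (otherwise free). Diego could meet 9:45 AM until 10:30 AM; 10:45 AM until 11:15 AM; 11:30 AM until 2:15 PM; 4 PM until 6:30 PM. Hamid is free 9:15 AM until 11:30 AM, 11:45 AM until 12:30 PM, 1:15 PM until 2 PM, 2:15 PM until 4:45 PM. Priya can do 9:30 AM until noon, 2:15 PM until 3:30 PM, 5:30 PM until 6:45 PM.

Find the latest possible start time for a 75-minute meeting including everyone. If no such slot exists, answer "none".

Imani free: 09:00-16:30, 18:15-18:45 (invert busy blocks within the working day).
Diego free: 09:45-10:30, 10:45-11:15, 11:30-14:15, 16:00-18:30.
Hamid free: 09:15-11:30, 11:45-12:30, 13:15-14:00, 14:15-16:45.
Priya free: 09:30-12:00, 14:15-15:30, 17:30-18:45.
Imani ∩ Diego: 09:45-10:30, 10:45-11:15, 11:30-14:15, 16:00-16:30, 18:15-18:30.
Imani ∩ Diego ∩ Hamid: 09:45-10:30, 10:45-11:15, 11:45-12:30, 13:15-14:00, 16:00-16:30.
Imani ∩ Diego ∩ Hamid ∩ Priya: 09:45-10:30, 10:45-11:15, 11:45-12:00.
No common window is at least 75 minutes long.

none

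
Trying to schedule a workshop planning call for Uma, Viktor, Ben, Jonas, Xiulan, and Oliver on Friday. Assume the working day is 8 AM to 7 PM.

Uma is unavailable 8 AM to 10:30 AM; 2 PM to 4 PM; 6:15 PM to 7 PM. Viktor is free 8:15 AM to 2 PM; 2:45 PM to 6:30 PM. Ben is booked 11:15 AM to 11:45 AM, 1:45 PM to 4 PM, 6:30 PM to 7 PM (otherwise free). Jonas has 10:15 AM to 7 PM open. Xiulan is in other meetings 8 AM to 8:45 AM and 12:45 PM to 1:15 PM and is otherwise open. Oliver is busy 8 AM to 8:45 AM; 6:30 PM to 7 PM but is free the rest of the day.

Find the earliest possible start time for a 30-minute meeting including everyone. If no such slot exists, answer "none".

10:30

Uma free: 10:30-14:00, 16:00-18:15 (invert busy blocks within the working day).
Viktor free: 08:15-14:00, 14:45-18:30.
Ben free: 08:00-11:15, 11:45-13:45, 16:00-18:30 (invert busy blocks within the working day).
Jonas free: 10:15-19:00.
Xiulan free: 08:45-12:45, 13:15-19:00 (invert busy blocks within the working day).
Oliver free: 08:45-18:30 (invert busy blocks within the working day).
Uma ∩ Viktor: 10:30-14:00, 16:00-18:15.
Uma ∩ Viktor ∩ Ben: 10:30-11:15, 11:45-13:45, 16:00-18:15.
Uma ∩ Viktor ∩ Ben ∩ Jonas: 10:30-11:15, 11:45-13:45, 16:00-18:15.
Uma ∩ Viktor ∩ Ben ∩ Jonas ∩ Xiulan: 10:30-11:15, 11:45-12:45, 13:15-13:45, 16:00-18:15.
Uma ∩ Viktor ∩ Ben ∩ Jonas ∩ Xiulan ∩ Oliver: 10:30-11:15, 11:45-12:45, 13:15-13:45, 16:00-18:15.
The first common window of at least 30 minutes is 10:30-11:15, so the earliest start is 10:30.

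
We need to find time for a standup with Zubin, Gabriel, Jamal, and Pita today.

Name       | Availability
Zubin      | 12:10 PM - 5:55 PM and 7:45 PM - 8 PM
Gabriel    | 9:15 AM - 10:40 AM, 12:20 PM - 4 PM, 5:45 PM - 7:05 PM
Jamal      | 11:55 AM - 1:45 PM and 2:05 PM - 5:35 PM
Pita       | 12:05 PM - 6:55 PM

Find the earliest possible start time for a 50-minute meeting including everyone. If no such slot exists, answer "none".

Zubin ∩ Gabriel: 12:20-16:00, 17:45-17:55.
Zubin ∩ Gabriel ∩ Jamal: 12:20-13:45, 14:05-16:00.
Zubin ∩ Gabriel ∩ Jamal ∩ Pita: 12:20-13:45, 14:05-16:00.
So the common availability across everyone is 12:20-13:45, 14:05-16:00.
The first common window of at least 50 minutes is 12:20-13:45, so the earliest start is 12:20.

12:20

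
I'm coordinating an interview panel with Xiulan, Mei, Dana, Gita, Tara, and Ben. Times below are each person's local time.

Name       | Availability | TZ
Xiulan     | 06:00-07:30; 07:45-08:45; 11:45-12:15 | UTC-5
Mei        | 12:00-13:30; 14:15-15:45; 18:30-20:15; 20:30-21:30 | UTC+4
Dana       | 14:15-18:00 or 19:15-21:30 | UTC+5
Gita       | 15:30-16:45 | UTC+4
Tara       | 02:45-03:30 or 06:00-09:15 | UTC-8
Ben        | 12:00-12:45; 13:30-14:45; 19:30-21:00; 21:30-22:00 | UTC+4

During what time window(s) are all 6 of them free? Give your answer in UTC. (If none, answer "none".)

Xiulan in UTC: 11:00-12:30, 12:45-13:45, 16:45-17:15 (add 5h to convert from UTC-5).
Mei in UTC: 08:00-09:30, 10:15-11:45, 14:30-16:15, 16:30-17:30 (subtract 4h to convert from UTC+4).
Dana in UTC: 09:15-13:00, 14:15-16:30 (subtract 5h to convert from UTC+5).
Gita in UTC: 11:30-12:45 (subtract 4h to convert from UTC+4).
Tara in UTC: 10:45-11:30, 14:00-17:15 (add 8h to convert from UTC-8).
Ben in UTC: 08:00-08:45, 09:30-10:45, 15:30-17:00, 17:30-18:00 (subtract 4h to convert from UTC+4).
Xiulan ∩ Mei: 11:00-11:45, 16:45-17:15.
Xiulan ∩ Mei ∩ Dana: 11:00-11:45.
Xiulan ∩ Mei ∩ Dana ∩ Gita: 11:30-11:45.
Xiulan ∩ Mei ∩ Dana ∩ Gita ∩ Tara: ∅.
Xiulan ∩ Mei ∩ Dana ∩ Gita ∩ Tara ∩ Ben: ∅.
There is no time when everyone is free.

none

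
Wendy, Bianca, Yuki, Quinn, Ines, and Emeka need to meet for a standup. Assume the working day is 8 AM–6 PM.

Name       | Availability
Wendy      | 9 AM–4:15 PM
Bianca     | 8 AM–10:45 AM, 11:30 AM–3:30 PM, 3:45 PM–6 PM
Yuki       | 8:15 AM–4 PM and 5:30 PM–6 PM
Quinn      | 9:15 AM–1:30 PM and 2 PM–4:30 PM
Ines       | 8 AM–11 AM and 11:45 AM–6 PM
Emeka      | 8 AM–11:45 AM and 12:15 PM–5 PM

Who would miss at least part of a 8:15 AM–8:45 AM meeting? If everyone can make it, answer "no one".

Wendy: not fully free for 08:15-08:45. Bianca: free for 08:15-08:45. Yuki: free for 08:15-08:45. Quinn: not fully free for 08:15-08:45. Ines: free for 08:15-08:45. Emeka: free for 08:15-08:45.

Quinn, Wendy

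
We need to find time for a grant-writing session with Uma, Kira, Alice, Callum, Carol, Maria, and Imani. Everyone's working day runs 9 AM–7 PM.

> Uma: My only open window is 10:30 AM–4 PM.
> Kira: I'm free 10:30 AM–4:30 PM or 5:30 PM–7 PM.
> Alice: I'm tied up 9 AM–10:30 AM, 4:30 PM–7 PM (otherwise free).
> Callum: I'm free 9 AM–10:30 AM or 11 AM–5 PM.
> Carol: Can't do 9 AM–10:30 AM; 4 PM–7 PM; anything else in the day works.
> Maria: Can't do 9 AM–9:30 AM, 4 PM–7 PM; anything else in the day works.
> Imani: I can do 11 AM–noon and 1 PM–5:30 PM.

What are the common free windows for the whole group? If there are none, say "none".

11:00-12:00, 13:00-16:00

Uma free: 10:30-16:00.
Kira free: 10:30-16:30, 17:30-19:00.
Alice free: 10:30-16:30 (invert busy blocks within the working day).
Callum free: 09:00-10:30, 11:00-17:00.
Carol free: 10:30-16:00 (invert busy blocks within the working day).
Maria free: 09:30-16:00 (invert busy blocks within the working day).
Imani free: 11:00-12:00, 13:00-17:30.
Uma ∩ Kira: 10:30-16:00.
Uma ∩ Kira ∩ Alice: 10:30-16:00.
Uma ∩ Kira ∩ Alice ∩ Callum: 11:00-16:00.
Uma ∩ Kira ∩ Alice ∩ Callum ∩ Carol: 11:00-16:00.
Uma ∩ Kira ∩ Alice ∩ Callum ∩ Carol ∩ Maria: 11:00-16:00.
Uma ∩ Kira ∩ Alice ∩ Callum ∩ Carol ∩ Maria ∩ Imani: 11:00-12:00, 13:00-16:00.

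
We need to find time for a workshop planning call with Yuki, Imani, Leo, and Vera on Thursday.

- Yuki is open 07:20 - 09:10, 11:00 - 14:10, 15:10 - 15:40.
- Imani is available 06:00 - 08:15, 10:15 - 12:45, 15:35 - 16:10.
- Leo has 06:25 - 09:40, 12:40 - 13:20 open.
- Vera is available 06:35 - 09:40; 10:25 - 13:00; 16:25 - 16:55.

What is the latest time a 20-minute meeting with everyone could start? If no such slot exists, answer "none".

07:55

Yuki ∩ Imani: 07:20-08:15, 11:00-12:45, 15:35-15:40.
Yuki ∩ Imani ∩ Leo: 07:20-08:15, 12:40-12:45.
Yuki ∩ Imani ∩ Leo ∩ Vera: 07:20-08:15, 12:40-12:45.
So the common availability across everyone is 07:20-08:15, 12:40-12:45.
The last common window of at least 20 minutes is 07:20-08:15; a 20-minute meeting can start as late as 07:55 and still end by 08:15.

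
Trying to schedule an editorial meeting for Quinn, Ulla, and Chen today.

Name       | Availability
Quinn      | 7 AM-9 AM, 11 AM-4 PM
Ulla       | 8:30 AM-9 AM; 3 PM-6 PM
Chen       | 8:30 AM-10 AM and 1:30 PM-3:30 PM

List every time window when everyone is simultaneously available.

Quinn ∩ Ulla: 08:30-09:00, 15:00-16:00.
Quinn ∩ Ulla ∩ Chen: 08:30-09:00, 15:00-15:30.

08:30-09:00, 15:00-15:30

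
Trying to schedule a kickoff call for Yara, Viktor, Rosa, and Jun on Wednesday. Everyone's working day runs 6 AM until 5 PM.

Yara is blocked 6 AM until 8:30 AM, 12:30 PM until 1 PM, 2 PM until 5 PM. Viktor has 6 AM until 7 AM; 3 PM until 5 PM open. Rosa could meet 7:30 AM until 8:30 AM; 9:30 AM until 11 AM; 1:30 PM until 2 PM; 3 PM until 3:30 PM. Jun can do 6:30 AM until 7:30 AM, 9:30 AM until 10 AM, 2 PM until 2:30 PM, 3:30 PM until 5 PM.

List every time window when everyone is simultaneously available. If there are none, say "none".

none

Yara free: 08:30-12:30, 13:00-14:00 (invert busy blocks within the working day).
Viktor free: 06:00-07:00, 15:00-17:00.
Rosa free: 07:30-08:30, 09:30-11:00, 13:30-14:00, 15:00-15:30.
Jun free: 06:30-07:30, 09:30-10:00, 14:00-14:30, 15:30-17:00.
Yara ∩ Viktor: ∅.
Yara ∩ Viktor ∩ Rosa: ∅.
Yara ∩ Viktor ∩ Rosa ∩ Jun: ∅.
There is no time when everyone is free.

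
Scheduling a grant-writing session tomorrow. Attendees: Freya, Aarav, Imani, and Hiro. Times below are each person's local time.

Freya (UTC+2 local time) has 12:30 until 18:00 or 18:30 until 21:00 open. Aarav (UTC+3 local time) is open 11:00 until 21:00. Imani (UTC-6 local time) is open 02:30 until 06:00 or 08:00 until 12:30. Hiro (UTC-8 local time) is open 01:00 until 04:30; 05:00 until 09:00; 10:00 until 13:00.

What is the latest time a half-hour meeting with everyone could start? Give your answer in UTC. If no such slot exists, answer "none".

Freya in UTC: 10:30-16:00, 16:30-19:00 (subtract 2h to convert from UTC+2).
Aarav in UTC: 08:00-18:00 (subtract 3h to convert from UTC+3).
Imani in UTC: 08:30-12:00, 14:00-18:30 (add 6h to convert from UTC-6).
Hiro in UTC: 09:00-12:30, 13:00-17:00, 18:00-21:00 (add 8h to convert from UTC-8).
Freya ∩ Aarav: 10:30-16:00, 16:30-18:00.
Freya ∩ Aarav ∩ Imani: 10:30-12:00, 14:00-16:00, 16:30-18:00.
Freya ∩ Aarav ∩ Imani ∩ Hiro: 10:30-12:00, 14:00-16:00, 16:30-17:00.
Those are the intersection windows.
The last common window of at least 30 minutes is 16:30-17:00; a 30-minute meeting can start as late as 16:30 and still end by 17:00.

16:30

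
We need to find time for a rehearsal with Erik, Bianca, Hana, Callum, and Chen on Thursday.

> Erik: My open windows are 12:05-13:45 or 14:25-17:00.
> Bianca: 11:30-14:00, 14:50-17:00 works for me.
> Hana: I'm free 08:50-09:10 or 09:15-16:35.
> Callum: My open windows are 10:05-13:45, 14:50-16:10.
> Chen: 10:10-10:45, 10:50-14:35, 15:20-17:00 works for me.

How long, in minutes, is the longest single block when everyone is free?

100

Erik ∩ Bianca: 12:05-13:45, 14:50-17:00.
Erik ∩ Bianca ∩ Hana: 12:05-13:45, 14:50-16:35.
Erik ∩ Bianca ∩ Hana ∩ Callum: 12:05-13:45, 14:50-16:10.
Erik ∩ Bianca ∩ Hana ∩ Callum ∩ Chen: 12:05-13:45, 15:20-16:10.
The longest is 12:05-13:45 at 100 minutes.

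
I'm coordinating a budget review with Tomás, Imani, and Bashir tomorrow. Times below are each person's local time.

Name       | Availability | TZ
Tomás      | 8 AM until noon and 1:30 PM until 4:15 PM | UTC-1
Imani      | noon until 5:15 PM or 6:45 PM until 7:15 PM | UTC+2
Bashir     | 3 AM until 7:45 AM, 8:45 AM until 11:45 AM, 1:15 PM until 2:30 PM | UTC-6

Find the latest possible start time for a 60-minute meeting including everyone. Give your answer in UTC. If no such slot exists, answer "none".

12:00

Tomás in UTC: 09:00-13:00, 14:30-17:15 (add 1h to convert from UTC-1).
Imani in UTC: 10:00-15:15, 16:45-17:15 (subtract 2h to convert from UTC+2).
Bashir in UTC: 09:00-13:45, 14:45-17:45, 19:15-20:30 (add 6h to convert from UTC-6).
Tomás ∩ Imani: 10:00-13:00, 14:30-15:15, 16:45-17:15.
Tomás ∩ Imani ∩ Bashir: 10:00-13:00, 14:45-15:15, 16:45-17:15.
Those are the intersection windows.
The last common window of at least 60 minutes is 10:00-13:00; a 60-minute meeting can start as late as 12:00 and still end by 13:00.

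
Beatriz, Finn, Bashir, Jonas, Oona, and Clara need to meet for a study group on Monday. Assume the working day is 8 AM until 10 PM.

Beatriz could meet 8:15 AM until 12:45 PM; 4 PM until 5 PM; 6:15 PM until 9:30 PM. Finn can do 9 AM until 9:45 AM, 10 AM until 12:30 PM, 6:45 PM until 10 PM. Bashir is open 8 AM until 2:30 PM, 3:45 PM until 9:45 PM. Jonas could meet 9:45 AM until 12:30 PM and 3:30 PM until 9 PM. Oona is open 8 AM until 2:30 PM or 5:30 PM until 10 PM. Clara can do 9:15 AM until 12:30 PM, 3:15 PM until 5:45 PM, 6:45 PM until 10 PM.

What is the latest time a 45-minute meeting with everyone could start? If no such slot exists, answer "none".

Beatriz ∩ Finn: 09:00-09:45, 10:00-12:30, 18:45-21:30.
Beatriz ∩ Finn ∩ Bashir: 09:00-09:45, 10:00-12:30, 18:45-21:30.
Beatriz ∩ Finn ∩ Bashir ∩ Jonas: 10:00-12:30, 18:45-21:00.
Beatriz ∩ Finn ∩ Bashir ∩ Jonas ∩ Oona: 10:00-12:30, 18:45-21:00.
Beatriz ∩ Finn ∩ Bashir ∩ Jonas ∩ Oona ∩ Clara: 10:00-12:30, 18:45-21:00.
Those are the intersection windows.
The last common window of at least 45 minutes is 18:45-21:00; a 45-minute meeting can start as late as 20:15 and still end by 21:00.

20:15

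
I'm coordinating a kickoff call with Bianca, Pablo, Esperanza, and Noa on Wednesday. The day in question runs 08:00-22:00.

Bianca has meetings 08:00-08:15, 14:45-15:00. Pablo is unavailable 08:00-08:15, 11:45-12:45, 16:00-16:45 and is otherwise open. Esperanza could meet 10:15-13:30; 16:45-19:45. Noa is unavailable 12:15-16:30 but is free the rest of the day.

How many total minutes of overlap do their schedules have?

270

Bianca free: 08:15-14:45, 15:00-22:00 (invert busy blocks within the working day).
Pablo free: 08:15-11:45, 12:45-16:00, 16:45-22:00 (invert busy blocks within the working day).
Esperanza free: 10:15-13:30, 16:45-19:45.
Noa free: 08:00-12:15, 16:30-22:00 (invert busy blocks within the working day).
Bianca ∩ Pablo: 08:15-11:45, 12:45-14:45, 15:00-16:00, 16:45-22:00.
Bianca ∩ Pablo ∩ Esperanza: 10:15-11:45, 12:45-13:30, 16:45-19:45.
Bianca ∩ Pablo ∩ Esperanza ∩ Noa: 10:15-11:45, 16:45-19:45.
So the common availability across everyone is 10:15-11:45, 16:45-19:45.
Summing the common windows: 90 + 180 = 270 minutes.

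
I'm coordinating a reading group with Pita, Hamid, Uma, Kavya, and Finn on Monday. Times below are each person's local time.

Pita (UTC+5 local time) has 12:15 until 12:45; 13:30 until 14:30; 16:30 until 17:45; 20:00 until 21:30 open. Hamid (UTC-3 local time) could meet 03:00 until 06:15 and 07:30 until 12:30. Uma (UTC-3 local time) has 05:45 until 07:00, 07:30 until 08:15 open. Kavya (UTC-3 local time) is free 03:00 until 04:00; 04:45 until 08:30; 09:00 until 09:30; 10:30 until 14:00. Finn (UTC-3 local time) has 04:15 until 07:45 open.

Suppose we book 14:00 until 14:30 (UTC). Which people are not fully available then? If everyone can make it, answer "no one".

Pita in UTC: 07:15-07:45, 08:30-09:30, 11:30-12:45, 15:00-16:30 (subtract 5h to convert from UTC+5).
Hamid in UTC: 06:00-09:15, 10:30-15:30 (add 3h to convert from UTC-3).
Uma in UTC: 08:45-10:00, 10:30-11:15 (add 3h to convert from UTC-3).
Kavya in UTC: 06:00-07:00, 07:45-11:30, 12:00-12:30, 13:30-17:00 (add 3h to convert from UTC-3).
Finn in UTC: 07:15-10:45 (add 3h to convert from UTC-3).
Pita: not fully free for 14:00-14:30. Hamid: free for 14:00-14:30. Uma: not fully free for 14:00-14:30. Kavya: free for 14:00-14:30. Finn: not fully free for 14:00-14:30.

Finn, Pita, Uma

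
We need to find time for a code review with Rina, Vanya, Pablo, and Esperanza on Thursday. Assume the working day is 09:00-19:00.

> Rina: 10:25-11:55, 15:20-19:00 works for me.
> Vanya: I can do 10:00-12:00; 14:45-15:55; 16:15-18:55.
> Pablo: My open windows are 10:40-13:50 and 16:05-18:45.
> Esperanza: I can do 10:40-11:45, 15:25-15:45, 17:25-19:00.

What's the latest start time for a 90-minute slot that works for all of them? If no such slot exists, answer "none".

none

Rina ∩ Vanya: 10:25-11:55, 15:20-15:55, 16:15-18:55.
Rina ∩ Vanya ∩ Pablo: 10:40-11:55, 16:15-18:45.
Rina ∩ Vanya ∩ Pablo ∩ Esperanza: 10:40-11:45, 17:25-18:45.
No common window is at least 90 minutes long.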